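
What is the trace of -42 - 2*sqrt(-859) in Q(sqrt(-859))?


Tr(a + b*sqrt(d)) = (a + b*sqrt(d)) + (a - b*sqrt(d)) = 2a
= 2 * (-42)
= -84

-84


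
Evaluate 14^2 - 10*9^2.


x^2 - d*y^2
= 14^2 - 10*9^2
= 196 - 810
= -614

-614


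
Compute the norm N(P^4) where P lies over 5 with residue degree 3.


N(P^a) = p^(a*f)
= 5^(4*3)
= 5^12
= 244140625

244140625


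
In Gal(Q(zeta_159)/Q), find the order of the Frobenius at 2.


The Frobenius at p in Gal(Q(zeta_n)/Q) = (Z/nZ)* is the class of p, so its order is ord_159(2), the smallest k >= 1 with 2^k = 1 mod 159.
n = 159 = 3 * 53, phi(159) = 104; the order divides phi(n).
Divisors of 104: 1, 2, 4, 8, 13, 26, 52, 104
Repeated squaring mod 159: 2^1 = 2, 2^2 = 4, 2^4 = 16, 2^8 = 97, 2^16 = 28, 2^32 = 148, 2^64 = 121
Test divisors in increasing order:
  k=1: 2^1 = 2 mod 159
  k=2: 2^2 = 4 mod 159
  k=4: 2^4 = 16 mod 159
  k=8: 2^8 = 97 mod 159
  k=13: 2^13 = 97 * 16 * 2 = 83 mod 159
  k=26: 2^26 = 28 * 97 * 4 = 52 mod 159
  k=52: 2^52 = 148 * 28 * 16 = 1 mod 159  <- first divisor giving 1
Order = 52

52


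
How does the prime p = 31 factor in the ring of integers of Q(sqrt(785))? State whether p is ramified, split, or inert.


K = Q(sqrt(785)). Since d mod 4 = 1, disc(K) = 785.
Check p | disc: 785 mod 31 = 10.
p does not divide disc. Compute Legendre symbol (d/p):
10^((31-1)/2) mod 31 = 1
(d/p) = 1, so p splits: (p) = P*P' with e=1, f=1, g=2.
Therefore p is split.

split


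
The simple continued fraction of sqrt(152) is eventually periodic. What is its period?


Run the CF algorithm for sqrt(152).
a_0 = floor(sqrt(152)) = 12; set m_0=0, q_0=1.
Recurrence: m' = q*a - m,  q' = (d - m'^2)/q,  a' = floor((a_0 + m')/q').
  step 1: m=12, q=8, a=3
  step 2: m=12, q=1, a=24
a_2 = 2*a_0 = 24, so the period closes here.
sqrt(152) = [12; 3, 24]
Period length = 2

2


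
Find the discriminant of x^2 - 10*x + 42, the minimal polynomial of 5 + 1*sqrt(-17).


The element 5 + 1*sqrt(-17) has minimal polynomial:
x^2 - 10*x + 42
Discriminant = (-10)^2 - 4*(42)
= 100 - 168
= -68

-68


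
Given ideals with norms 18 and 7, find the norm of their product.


N(IJ) = N(I) * N(J)
= 18 * 7
= 126

126


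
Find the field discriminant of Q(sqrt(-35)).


For K = Q(sqrt(d)) with d squarefree: disc(K) = d if d = 1 mod 4, and disc(K) = 4d if d = 2 or 3 mod 4.
Here d = -35, and d mod 4 = 1.
d = 1 mod 4 (O_K = Z[(1+sqrt(d))/2]), so disc(K) = d = -35

-35


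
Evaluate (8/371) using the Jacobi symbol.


Compute (8/371) via quadratic reciprocity:
  pull out 2: (2/371) = -1  (since 371 mod 8 = 3)
  pull out 2: (2/371) = -1  (since 371 mod 8 = 3)
  pull out 2: (2/371) = -1  (since 371 mod 8 = 3)
  (1/371) = 1
Product of signs = -1

-1


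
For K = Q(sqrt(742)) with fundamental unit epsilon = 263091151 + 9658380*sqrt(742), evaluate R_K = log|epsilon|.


epsilon = 263091151 + 9658380*sqrt(742)
= 5.2618e+08
R = ln(5.2618e+08)
= 20.0812

20.0812


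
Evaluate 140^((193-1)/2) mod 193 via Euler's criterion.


p = 193 is prime and the exponent is (p-1)/2 = 96, so by Euler's criterion 140^96 = (140/193) = +1 or -1 mod 193.
Compute by square-and-multiply:
  96 = 64 + 32 (binary 1100000)
  Repeated squaring mod 193: 140^1 = 140, 140^2 = 107, 140^4 = 62, 140^8 = 177, 140^16 = 63, 140^32 = 109, 140^64 = 108
  140^96 = 140^64 * 140^32 = 108 * 109 mod 193
    108 * 109 = 11772 = 192 mod 193
  140^96 = 192 mod 193
Result 192 = p - 1 = -1 mod 193: 140 is a quadratic non-residue mod 193. As a residue in [0, p-1] the value is 192.
140^96 mod 193 = 192

192


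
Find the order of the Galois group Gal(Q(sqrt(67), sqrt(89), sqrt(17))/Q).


The 3 square roots of distinct primes are multiplicatively independent over Q,
so [K:Q] = 2^3 and Gal(K/Q) is isomorphic to (Z/2Z)^3.
|Gal| = 2^3 = 8

8


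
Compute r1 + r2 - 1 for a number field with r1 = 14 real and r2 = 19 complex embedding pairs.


By Dirichlet's unit theorem:
rank = r1 + r2 - 1
= 14 + 19 - 1
= 32

32


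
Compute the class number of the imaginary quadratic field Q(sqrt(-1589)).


K = Q(sqrt(-1589)). d mod 4 = 3, so D = disc(K) = 4d = -6356
h(K) equals the number of primitive reduced positive-definite forms (a, b, c) = a*x^2 + b*x*y + c*y^2 with b^2 - 4ac = D,
where reduced means |b| <= a <= c, with b >= 0 whenever |b| = a or a = c, and primitive means gcd(a, b, c) = 1.
Reduced forces 3a^2 <= |D| = 6356, so 1 <= a <= 46; b must have the parity of D, and c = (b^2 - D)/(4a) must be an integer >= a.
Enumerate a = 1..46, b in [-a, a]:
  a=1: (1, 0, 1589)  [1]
  a=2: (2, 2, 795)  [1]
  a=3: (3, -2, 530), (3, 2, 530)  [2]
  a=4: none
  a=5: (5, -2, 318), (5, 2, 318)  [2]
  a=6: (6, -2, 265), (6, 2, 265)  [2]
  a=7: (7, 0, 227)  [1]
  a=8: none
  a=9: (9, -4, 177), (9, 4, 177)  [2]
  a=10: (10, -2, 159), (10, 2, 159)  [2]
  a=11..12: none
  a=13: (13, -12, 125), (13, 12, 125)  [2]
  a=14: (14, 14, 117)  [1]
  a=15: (15, -8, 107), (15, -2, 106), (15, 2, 106), (15, 8, 107)  [4]
  a=16: none
  a=17: (17, -6, 94), (17, 6, 94)  [2]
  a=18: (18, -14, 91), (18, 14, 91)  [2]
  a=19: (19, -16, 87), (19, 16, 87)  [2]
  a=20: none
  a=21: (21, -14, 78), (21, 14, 78)  [2]
  a=22..24: none
  a=25: (25, -12, 65), (25, 12, 65)  [2]
  a=26: (26, -14, 63), (26, 14, 63)  [2]
  a=27: (27, -4, 59), (27, 4, 59)  [2]
  a=28: none
  a=29: (29, -16, 57), (29, 16, 57)  [2]
  a=30: (30, -22, 57), (30, -2, 53), (30, 2, 53), (30, 22, 57)  [4]
  a=31..33: none
  a=34: (34, -6, 47), (34, 6, 47)  [2]
  a=35: (35, -28, 51), (35, 28, 51)  [2]
  a=36..37: none
  a=38: (38, -22, 45), (38, 22, 45)  [2]
  a=39: (39, -38, 50), (39, -14, 42), (39, 14, 42), (39, 38, 50)  [4]
  a=40: none
  a=41: (41, -32, 45), (41, 32, 45)  [2]
  a=42..46: none
Total reduced forms: 1 + 1 + 2 + 2 + 2 + 1 + 2 + 2 + 2 + 1 + 4 + 2 + 2 + 2 + 2 + 2 + 2 + 2 + 2 + 4 + 2 + 2 + 2 + 4 + 2 = 52
h = 52

52


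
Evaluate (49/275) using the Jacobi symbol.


Compute (49/275) via quadratic reciprocity:
  reciprocity: (49/275) -> +(275/49)
  reduce: (30/49)
  pull out 2: (2/49) = +1  (since 49 mod 8 = 1)
  reciprocity: (15/49) -> +(49/15)
  reduce: (4/15)
  pull out 2: (2/15) = +1  (since 15 mod 8 = 7)
  pull out 2: (2/15) = +1  (since 15 mod 8 = 7)
  (1/15) = 1
Product of signs = 1

1


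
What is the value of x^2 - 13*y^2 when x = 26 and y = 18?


x^2 - d*y^2
= 26^2 - 13*18^2
= 676 - 4212
= -3536

-3536


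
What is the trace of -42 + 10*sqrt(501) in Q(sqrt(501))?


Tr(a + b*sqrt(d)) = (a + b*sqrt(d)) + (a - b*sqrt(d)) = 2a
= 2 * (-42)
= -84

-84


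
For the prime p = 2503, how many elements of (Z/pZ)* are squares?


For prime p, the number of non-zero quadratic residues is (p-1)/2.
= (2503-1)/2
= 1251

1251


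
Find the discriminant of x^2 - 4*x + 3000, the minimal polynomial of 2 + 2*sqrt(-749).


The element 2 + 2*sqrt(-749) has minimal polynomial:
x^2 - 4*x + 3000
Discriminant = (-4)^2 - 4*(3000)
= 16 - 12000
= -11984

-11984


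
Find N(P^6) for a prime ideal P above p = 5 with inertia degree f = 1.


N(P^a) = p^(a*f)
= 5^(6*1)
= 5^6
= 15625

15625


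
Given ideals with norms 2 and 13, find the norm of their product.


N(IJ) = N(I) * N(J)
= 2 * 13
= 26

26


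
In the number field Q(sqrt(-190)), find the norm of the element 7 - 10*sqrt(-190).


N(a + b*sqrt(d)) = a^2 - d*b^2
= (7)^2 - (-190)*(-10)^2
= 49 + 19000
= 19049

19049


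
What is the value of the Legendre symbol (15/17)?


p = 17 is prime, so compute (15/17) with the reciprocity algorithm (Jacobi-symbol steps: pull out 2s via (2/n), flip via reciprocity, reduce):
  reciprocity: (15/17) -> +(17/15)
  reduce: (2/15)
  pull out 2: (2/15) = +1  (since 15 mod 8 = 7)
  (1/15) = 1
Product of signs = 1
(15/17) = 1

1


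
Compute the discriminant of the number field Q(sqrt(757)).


For K = Q(sqrt(d)) with d squarefree: disc(K) = d if d = 1 mod 4, and disc(K) = 4d if d = 2 or 3 mod 4.
Here d = 757, and d mod 4 = 1.
d = 1 mod 4 (O_K = Z[(1+sqrt(d))/2]), so disc(K) = d = 757

757


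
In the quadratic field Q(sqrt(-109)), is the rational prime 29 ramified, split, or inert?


K = Q(sqrt(-109)). Since d mod 4 = 3, disc(K) = -436.
Check p | disc: -436 mod 29 = 28.
p does not divide disc. Compute Legendre symbol (d/p):
7^((29-1)/2) mod 29 = 1
(d/p) = 1, so p splits: (p) = P*P' with e=1, f=1, g=2.
Therefore p is split.

split


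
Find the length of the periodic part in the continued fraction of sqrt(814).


Run the CF algorithm for sqrt(814).
a_0 = floor(sqrt(814)) = 28; set m_0=0, q_0=1.
Recurrence: m' = q*a - m,  q' = (d - m'^2)/q,  a' = floor((a_0 + m')/q').
  step 1: m=28, q=30, a=1
  step 2: m=2, q=27, a=1
  step 3: m=25, q=7, a=7
  step 4: m=24, q=34, a=1
  step 5: m=10, q=21, a=1
  step 6: m=11, q=33, a=1
  step 7: m=22, q=10, a=5
  step 8: m=28, q=3, a=18
  step 9: m=26, q=46, a=1
  step 10: m=20, q=9, a=5
  step 11: m=25, q=21, a=2
  step 12: m=17, q=25, a=1
  step 13: m=8, q=30, a=1
  step 14: m=22, q=11, a=4
  step 15: m=22, q=30, a=1
  step 16: m=8, q=25, a=1
  step 17: m=17, q=21, a=2
  step 18: m=25, q=9, a=5
  step 19: m=20, q=46, a=1
  step 20: m=26, q=3, a=18
  step 21: m=28, q=10, a=5
  step 22: m=22, q=33, a=1
  step 23: m=11, q=21, a=1
  step 24: m=10, q=34, a=1
  step 25: m=24, q=7, a=7
  step 26: m=25, q=27, a=1
  step 27: m=2, q=30, a=1
  step 28: m=28, q=1, a=56
a_28 = 2*a_0 = 56, so the period closes here.
sqrt(814) = [28; 1, 1, 7, 1, 1, 1, 5, 18, 1, 5, 2, 1, 1, 4, 1, 1, 2, 5, 1, 18, 5, 1, 1, 1, 7, 1, 1, 56]
Period length = 28

28


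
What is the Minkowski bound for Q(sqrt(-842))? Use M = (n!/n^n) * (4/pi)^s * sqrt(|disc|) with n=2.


d = -842, d mod 4 = 2, so disc(K) = 4d = -3368; |disc(K)| = 3368
Imaginary quadratic field, so n = 2, s = r2 = 1, r1 = 0
M = (n!/n^n) * (4/pi)^s * sqrt(|disc(K)|) = (2!/2^2) * (4/pi)^1 * sqrt(3368)
= 0.5 * 1.273240 * 58.034473
= 36.9459

36.9459


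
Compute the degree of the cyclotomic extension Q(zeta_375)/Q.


The degree equals Euler's totient phi(375).
375 = 3 * 5^3
phi(375) = 200

200


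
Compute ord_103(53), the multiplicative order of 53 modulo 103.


We want ord_103(53), the smallest k >= 1 with 53^k = 1 mod 103.
n = 103 = 103, phi(103) = 102; the order divides phi(n).
Divisors of 102: 1, 2, 3, 6, 17, 34, 51, 102
Repeated squaring mod 103: 53^1 = 53, 53^2 = 28, 53^4 = 63, 53^8 = 55, 53^16 = 38, 53^32 = 2, 53^64 = 4
Test divisors in increasing order:
  k=1: 53^1 = 53 mod 103
  k=2: 53^2 = 28 mod 103
  k=3: 53^3 = 28 * 53 = 42 mod 103
  k=6: 53^6 = 63 * 28 = 13 mod 103
  k=17: 53^17 = 38 * 53 = 57 mod 103
  k=34: 53^34 = 2 * 28 = 56 mod 103
  k=51: 53^51 = 2 * 38 * 28 * 53 = 102 mod 103
  k=102: 53^102 = 4 * 2 * 63 * 28 = 1 mod 103  <- first divisor giving 1
Order = 102

102


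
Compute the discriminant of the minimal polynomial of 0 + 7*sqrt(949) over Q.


The element 0 + 7*sqrt(949) has minimal polynomial:
x^2 + 0*x - 46501
Discriminant = (0)^2 - 4*(-46501)
= 0 + 186004
= 186004

186004


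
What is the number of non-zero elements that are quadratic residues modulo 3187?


For prime p, the number of non-zero quadratic residues is (p-1)/2.
= (3187-1)/2
= 1593

1593


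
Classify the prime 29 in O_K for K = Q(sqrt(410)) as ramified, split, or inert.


K = Q(sqrt(410)). Since d mod 4 = 2, disc(K) = 1640.
Check p | disc: 1640 mod 29 = 16.
p does not divide disc. Compute Legendre symbol (d/p):
4^((29-1)/2) mod 29 = 1
(d/p) = 1, so p splits: (p) = P*P' with e=1, f=1, g=2.
Therefore p is split.

split


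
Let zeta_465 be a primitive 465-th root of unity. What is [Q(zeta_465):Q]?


The degree equals Euler's totient phi(465).
465 = 3 * 5 * 31
phi(465) = 240

240


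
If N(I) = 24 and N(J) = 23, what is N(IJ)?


N(IJ) = N(I) * N(J)
= 24 * 23
= 552

552


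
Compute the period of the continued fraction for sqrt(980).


Run the CF algorithm for sqrt(980).
a_0 = floor(sqrt(980)) = 31; set m_0=0, q_0=1.
Recurrence: m' = q*a - m,  q' = (d - m'^2)/q,  a' = floor((a_0 + m')/q').
  step 1: m=31, q=19, a=3
  step 2: m=26, q=16, a=3
  step 3: m=22, q=31, a=1
  step 4: m=9, q=29, a=1
  step 5: m=20, q=20, a=2
  step 6: m=20, q=29, a=1
  step 7: m=9, q=31, a=1
  step 8: m=22, q=16, a=3
  step 9: m=26, q=19, a=3
  step 10: m=31, q=1, a=62
a_10 = 2*a_0 = 62, so the period closes here.
sqrt(980) = [31; 3, 3, 1, 1, 2, 1, 1, 3, 3, 62]
Period length = 10

10


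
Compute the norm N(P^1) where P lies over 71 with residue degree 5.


N(P^a) = p^(a*f)
= 71^(1*5)
= 71^5
= 1804229351

1804229351


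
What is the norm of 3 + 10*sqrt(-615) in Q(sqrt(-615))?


N(a + b*sqrt(d)) = a^2 - d*b^2
= (3)^2 - (-615)*(10)^2
= 9 + 61500
= 61509

61509


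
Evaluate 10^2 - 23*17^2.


x^2 - d*y^2
= 10^2 - 23*17^2
= 100 - 6647
= -6547

-6547


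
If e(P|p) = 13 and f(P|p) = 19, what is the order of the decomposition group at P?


|D_P| = e * f
= 13 * 19
= 247

247


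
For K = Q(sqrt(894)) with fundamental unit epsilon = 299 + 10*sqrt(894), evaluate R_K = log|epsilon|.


epsilon = 299 + 10*sqrt(894)
= 597.9983
R = ln(597.9983)
= 6.3936

6.3936


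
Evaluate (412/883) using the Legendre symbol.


p = 883 is prime, so compute (412/883) with the reciprocity algorithm (Jacobi-symbol steps: pull out 2s via (2/n), flip via reciprocity, reduce):
  pull out 2: (2/883) = -1  (since 883 mod 8 = 3)
  pull out 2: (2/883) = -1  (since 883 mod 8 = 3)
  reciprocity: (103/883) -> -(883/103)
  reduce: (59/103)
  reciprocity: (59/103) -> -(103/59)
  reduce: (44/59)
  pull out 2: (2/59) = -1  (since 59 mod 8 = 3)
  pull out 2: (2/59) = -1  (since 59 mod 8 = 3)
  reciprocity: (11/59) -> -(59/11)
  reduce: (4/11)
  pull out 2: (2/11) = -1  (since 11 mod 8 = 3)
  pull out 2: (2/11) = -1  (since 11 mod 8 = 3)
  (1/11) = 1
Product of signs = -1
(412/883) = -1

-1


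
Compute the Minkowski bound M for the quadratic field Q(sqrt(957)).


d = 957, d mod 4 = 1, so disc(K) = d = 957; |disc(K)| = 957
Real quadratic field, so n = 2, s = r2 = 0, r1 = 2
M = (n!/n^n) * (4/pi)^s * sqrt(|disc(K)|) = (2!/2^2) * (4/pi)^0 * sqrt(957)
= 0.5 * 1.000000 * 30.935417
= 15.4677

15.4677


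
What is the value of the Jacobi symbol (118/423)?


Compute (118/423) via quadratic reciprocity:
  pull out 2: (2/423) = +1  (since 423 mod 8 = 7)
  reciprocity: (59/423) -> -(423/59)
  reduce: (10/59)
  pull out 2: (2/59) = -1  (since 59 mod 8 = 3)
  reciprocity: (5/59) -> +(59/5)
  reduce: (4/5)
  pull out 2: (2/5) = -1  (since 5 mod 8 = 5)
  pull out 2: (2/5) = -1  (since 5 mod 8 = 5)
  (1/5) = 1
Product of signs = 1

1


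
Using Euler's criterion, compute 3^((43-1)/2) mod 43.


p = 43 is prime and the exponent is (p-1)/2 = 21, so by Euler's criterion 3^21 = (3/43) = +1 or -1 mod 43.
Compute by square-and-multiply:
  21 = 16 + 4 + 1 (binary 10101)
  Repeated squaring mod 43: 3^1 = 3, 3^2 = 9, 3^4 = 38, 3^8 = 25, 3^16 = 23
  3^21 = 3^16 * 3^4 * 3^1 = 23 * 38 * 3 mod 43
    23 * 38 = 874 = 14 mod 43
    14 * 3 = 42 = 42 mod 43
  3^21 = 42 mod 43
Result 42 = p - 1 = -1 mod 43: 3 is a quadratic non-residue mod 43. As a residue in [0, p-1] the value is 42.
3^21 mod 43 = 42

42


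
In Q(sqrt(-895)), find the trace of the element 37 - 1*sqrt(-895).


Tr(a + b*sqrt(d)) = (a + b*sqrt(d)) + (a - b*sqrt(d)) = 2a
= 2 * (37)
= 74

74


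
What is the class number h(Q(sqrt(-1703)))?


K = Q(sqrt(-1703)). d mod 4 = 1, so D = disc(K) = d = -1703
h(K) equals the number of primitive reduced positive-definite forms (a, b, c) = a*x^2 + b*x*y + c*y^2 with b^2 - 4ac = D,
where reduced means |b| <= a <= c, with b >= 0 whenever |b| = a or a = c, and primitive means gcd(a, b, c) = 1.
Reduced forces 3a^2 <= |D| = 1703, so 1 <= a <= 23; b must have the parity of D, and c = (b^2 - D)/(4a) must be an integer >= a.
Enumerate a = 1..23, b in [-a, a]:
  a=1: (1, 1, 426)  [1]
  a=2: (2, -1, 213), (2, 1, 213)  [2]
  a=3: (3, -1, 142), (3, 1, 142)  [2]
  a=4: (4, -3, 107), (4, 3, 107)  [2]
  a=5: none
  a=6: (6, -5, 72), (6, -1, 71), (6, 1, 71), (6, 5, 72)  [4]
  a=7: none
  a=8: (8, -5, 54), (8, 5, 54)  [2]
  a=9: (9, -5, 48), (9, 5, 48)  [2]
  a=10..11: none
  a=12: (12, -11, 38), (12, -5, 36), (12, 5, 36), (12, 11, 38)  [4]
  a=13: (13, 13, 36)  [1]
  a=14..15: none
  a=16: (16, -5, 27), (16, 5, 27)  [2]
  a=17: none
  a=18: (18, -13, 26), (18, -5, 24), (18, 5, 24), (18, 13, 26)  [4]
  a=19: (19, -11, 24), (19, 11, 24)  [2]
  a=20..23: none
Total reduced forms: 1 + 2 + 2 + 2 + 4 + 2 + 2 + 4 + 1 + 2 + 4 + 2 = 28
h = 28

28


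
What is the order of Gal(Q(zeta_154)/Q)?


|Gal(Q(zeta_154)/Q)| = phi(154)
= 60

60


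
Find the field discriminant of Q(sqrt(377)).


For K = Q(sqrt(d)) with d squarefree: disc(K) = d if d = 1 mod 4, and disc(K) = 4d if d = 2 or 3 mod 4.
Here d = 377, and d mod 4 = 1.
d = 1 mod 4 (O_K = Z[(1+sqrt(d))/2]), so disc(K) = d = 377

377


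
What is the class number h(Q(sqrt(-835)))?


K = Q(sqrt(-835)). d mod 4 = 1, so D = disc(K) = d = -835
h(K) equals the number of primitive reduced positive-definite forms (a, b, c) = a*x^2 + b*x*y + c*y^2 with b^2 - 4ac = D,
where reduced means |b| <= a <= c, with b >= 0 whenever |b| = a or a = c, and primitive means gcd(a, b, c) = 1.
Reduced forces 3a^2 <= |D| = 835, so 1 <= a <= 16; b must have the parity of D, and c = (b^2 - D)/(4a) must be an integer >= a.
Enumerate a = 1..16, b in [-a, a]:
  a=1: (1, 1, 209)  [1]
  a=2..4: none
  a=5: (5, 5, 43)  [1]
  a=6..10: none
  a=11: (11, -1, 19), (11, 1, 19)  [2]
  a=12: none
  a=13: (13, -7, 17), (13, 7, 17)  [2]
  a=14..16: none
Total reduced forms: 1 + 1 + 2 + 2 = 6
h = 6

6


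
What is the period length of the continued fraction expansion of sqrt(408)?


Run the CF algorithm for sqrt(408).
a_0 = floor(sqrt(408)) = 20; set m_0=0, q_0=1.
Recurrence: m' = q*a - m,  q' = (d - m'^2)/q,  a' = floor((a_0 + m')/q').
  step 1: m=20, q=8, a=5
  step 2: m=20, q=1, a=40
a_2 = 2*a_0 = 40, so the period closes here.
sqrt(408) = [20; 5, 40]
Period length = 2

2


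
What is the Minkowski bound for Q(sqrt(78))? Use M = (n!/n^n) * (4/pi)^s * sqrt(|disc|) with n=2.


d = 78, d mod 4 = 2, so disc(K) = 4d = 312; |disc(K)| = 312
Real quadratic field, so n = 2, s = r2 = 0, r1 = 2
M = (n!/n^n) * (4/pi)^s * sqrt(|disc(K)|) = (2!/2^2) * (4/pi)^0 * sqrt(312)
= 0.5 * 1.000000 * 17.663522
= 8.8318

8.8318


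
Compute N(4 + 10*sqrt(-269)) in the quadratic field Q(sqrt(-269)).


N(a + b*sqrt(d)) = a^2 - d*b^2
= (4)^2 - (-269)*(10)^2
= 16 + 26900
= 26916

26916


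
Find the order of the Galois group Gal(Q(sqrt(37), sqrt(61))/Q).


The 2 square roots of distinct primes are multiplicatively independent over Q,
so [K:Q] = 2^2 and Gal(K/Q) is isomorphic to (Z/2Z)^2.
|Gal| = 2^2 = 4

4


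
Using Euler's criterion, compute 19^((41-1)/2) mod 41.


p = 41 is prime and the exponent is (p-1)/2 = 20, so by Euler's criterion 19^20 = (19/41) = +1 or -1 mod 41.
Compute by square-and-multiply:
  20 = 16 + 4 (binary 10100)
  Repeated squaring mod 41: 19^1 = 19, 19^2 = 33, 19^4 = 23, 19^8 = 37, 19^16 = 16
  19^20 = 19^16 * 19^4 = 16 * 23 mod 41
    16 * 23 = 368 = 40 mod 41
  19^20 = 40 mod 41
Result 40 = p - 1 = -1 mod 41: 19 is a quadratic non-residue mod 41. As a residue in [0, p-1] the value is 40.
19^20 mod 41 = 40

40


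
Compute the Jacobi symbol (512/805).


Compute (512/805) via quadratic reciprocity:
  pull out 2: (2/805) = -1  (since 805 mod 8 = 5)
  pull out 2: (2/805) = -1  (since 805 mod 8 = 5)
  pull out 2: (2/805) = -1  (since 805 mod 8 = 5)
  pull out 2: (2/805) = -1  (since 805 mod 8 = 5)
  pull out 2: (2/805) = -1  (since 805 mod 8 = 5)
  pull out 2: (2/805) = -1  (since 805 mod 8 = 5)
  pull out 2: (2/805) = -1  (since 805 mod 8 = 5)
  pull out 2: (2/805) = -1  (since 805 mod 8 = 5)
  pull out 2: (2/805) = -1  (since 805 mod 8 = 5)
  (1/805) = 1
Product of signs = -1

-1


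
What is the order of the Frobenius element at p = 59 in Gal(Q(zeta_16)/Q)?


The Frobenius at p in Gal(Q(zeta_n)/Q) = (Z/nZ)* is the class of p, so its order is ord_16(59), the smallest k >= 1 with 59^k = 1 mod 16.
n = 16 = 2^4, phi(16) = 8; the order divides phi(n).
Divisors of 8: 1, 2, 4, 8
Repeated squaring mod 16: 59^1 = 11, 59^2 = 9, 59^4 = 1, 59^8 = 1
Test divisors in increasing order:
  k=1: 59^1 = 11 mod 16
  k=2: 59^2 = 9 mod 16
  k=4: 59^4 = 1 mod 16  <- first divisor giving 1
Order = 4

4


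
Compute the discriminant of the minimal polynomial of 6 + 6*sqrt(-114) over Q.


The element 6 + 6*sqrt(-114) has minimal polynomial:
x^2 - 12*x + 4140
Discriminant = (-12)^2 - 4*(4140)
= 144 - 16560
= -16416

-16416


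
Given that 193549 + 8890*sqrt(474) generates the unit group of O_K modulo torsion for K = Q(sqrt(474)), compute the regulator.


epsilon = 193549 + 8890*sqrt(474)
= 387098.0000
R = ln(387098.0000)
= 12.8664

12.8664


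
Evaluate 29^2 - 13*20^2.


x^2 - d*y^2
= 29^2 - 13*20^2
= 841 - 5200
= -4359

-4359


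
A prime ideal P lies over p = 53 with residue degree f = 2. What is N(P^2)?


N(P^a) = p^(a*f)
= 53^(2*2)
= 53^4
= 7890481

7890481


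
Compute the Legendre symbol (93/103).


p = 103 is prime, so compute (93/103) with the reciprocity algorithm (Jacobi-symbol steps: pull out 2s via (2/n), flip via reciprocity, reduce):
  reciprocity: (93/103) -> +(103/93)
  reduce: (10/93)
  pull out 2: (2/93) = -1  (since 93 mod 8 = 5)
  reciprocity: (5/93) -> +(93/5)
  reduce: (3/5)
  reciprocity: (3/5) -> +(5/3)
  reduce: (2/3)
  pull out 2: (2/3) = -1  (since 3 mod 8 = 3)
  (1/3) = 1
Product of signs = 1
(93/103) = 1

1


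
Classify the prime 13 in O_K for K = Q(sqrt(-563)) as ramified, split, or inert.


K = Q(sqrt(-563)). Since d mod 4 = 1, disc(K) = -563.
Check p | disc: -563 mod 13 = 9.
p does not divide disc. Compute Legendre symbol (d/p):
9^((13-1)/2) mod 13 = 1
(d/p) = 1, so p splits: (p) = P*P' with e=1, f=1, g=2.
Therefore p is split.

split


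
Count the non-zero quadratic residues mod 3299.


For prime p, the number of non-zero quadratic residues is (p-1)/2.
= (3299-1)/2
= 1649

1649


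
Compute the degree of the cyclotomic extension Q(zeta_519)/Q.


The degree equals Euler's totient phi(519).
519 = 3 * 173
phi(519) = 344

344


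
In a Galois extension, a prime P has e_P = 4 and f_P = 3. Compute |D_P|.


|D_P| = e * f
= 4 * 3
= 12

12


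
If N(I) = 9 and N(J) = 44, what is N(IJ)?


N(IJ) = N(I) * N(J)
= 9 * 44
= 396

396


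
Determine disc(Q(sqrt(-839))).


For K = Q(sqrt(d)) with d squarefree: disc(K) = d if d = 1 mod 4, and disc(K) = 4d if d = 2 or 3 mod 4.
Here d = -839, and d mod 4 = 1.
d = 1 mod 4 (O_K = Z[(1+sqrt(d))/2]), so disc(K) = d = -839

-839


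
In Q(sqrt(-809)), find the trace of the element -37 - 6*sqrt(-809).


Tr(a + b*sqrt(d)) = (a + b*sqrt(d)) + (a - b*sqrt(d)) = 2a
= 2 * (-37)
= -74

-74


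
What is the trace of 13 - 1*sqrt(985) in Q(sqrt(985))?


Tr(a + b*sqrt(d)) = (a + b*sqrt(d)) + (a - b*sqrt(d)) = 2a
= 2 * (13)
= 26

26


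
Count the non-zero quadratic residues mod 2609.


For prime p, the number of non-zero quadratic residues is (p-1)/2.
= (2609-1)/2
= 1304

1304


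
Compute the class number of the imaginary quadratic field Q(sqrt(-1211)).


K = Q(sqrt(-1211)). d mod 4 = 1, so D = disc(K) = d = -1211
h(K) equals the number of primitive reduced positive-definite forms (a, b, c) = a*x^2 + b*x*y + c*y^2 with b^2 - 4ac = D,
where reduced means |b| <= a <= c, with b >= 0 whenever |b| = a or a = c, and primitive means gcd(a, b, c) = 1.
Reduced forces 3a^2 <= |D| = 1211, so 1 <= a <= 20; b must have the parity of D, and c = (b^2 - D)/(4a) must be an integer >= a.
Enumerate a = 1..20, b in [-a, a]:
  a=1: (1, 1, 303)  [1]
  a=2: none
  a=3: (3, -1, 101), (3, 1, 101)  [2]
  a=4: none
  a=5: (5, -3, 61), (5, 3, 61)  [2]
  a=6: none
  a=7: (7, 7, 45)  [1]
  a=8: none
  a=9: (9, -7, 35), (9, 7, 35)  [2]
  a=10..14: none
  a=15: (15, -13, 23), (15, -7, 21), (15, 7, 21), (15, 13, 23)  [4]
  a=16: none
  a=17: (17, -9, 19), (17, 9, 19)  [2]
  a=18..20: none
Total reduced forms: 1 + 2 + 2 + 1 + 2 + 4 + 2 = 14
h = 14

14


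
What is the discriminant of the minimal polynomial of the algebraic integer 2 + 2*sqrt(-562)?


The element 2 + 2*sqrt(-562) has minimal polynomial:
x^2 - 4*x + 2252
Discriminant = (-4)^2 - 4*(2252)
= 16 - 9008
= -8992

-8992


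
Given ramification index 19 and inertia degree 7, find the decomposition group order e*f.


|D_P| = e * f
= 19 * 7
= 133

133


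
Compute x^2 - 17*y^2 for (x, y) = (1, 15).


x^2 - d*y^2
= 1^2 - 17*15^2
= 1 - 3825
= -3824

-3824


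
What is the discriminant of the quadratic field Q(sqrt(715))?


For K = Q(sqrt(d)) with d squarefree: disc(K) = d if d = 1 mod 4, and disc(K) = 4d if d = 2 or 3 mod 4.
Here d = 715, and d mod 4 = 3.
d = 3 mod 4, not 1 (O_K = Z[sqrt(d)]), so disc(K) = 4d = 4 * (715) = 2860

2860


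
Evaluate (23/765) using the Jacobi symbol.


Compute (23/765) via quadratic reciprocity:
  reciprocity: (23/765) -> +(765/23)
  reduce: (6/23)
  pull out 2: (2/23) = +1  (since 23 mod 8 = 7)
  reciprocity: (3/23) -> -(23/3)
  reduce: (2/3)
  pull out 2: (2/3) = -1  (since 3 mod 8 = 3)
  (1/3) = 1
Product of signs = 1

1


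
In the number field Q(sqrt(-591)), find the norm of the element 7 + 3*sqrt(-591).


N(a + b*sqrt(d)) = a^2 - d*b^2
= (7)^2 - (-591)*(3)^2
= 49 + 5319
= 5368

5368


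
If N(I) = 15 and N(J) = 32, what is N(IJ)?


N(IJ) = N(I) * N(J)
= 15 * 32
= 480

480


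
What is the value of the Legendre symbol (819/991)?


p = 991 is prime, so compute (819/991) with the reciprocity algorithm (Jacobi-symbol steps: pull out 2s via (2/n), flip via reciprocity, reduce):
  reciprocity: (819/991) -> -(991/819)
  reduce: (172/819)
  pull out 2: (2/819) = -1  (since 819 mod 8 = 3)
  pull out 2: (2/819) = -1  (since 819 mod 8 = 3)
  reciprocity: (43/819) -> -(819/43)
  reduce: (2/43)
  pull out 2: (2/43) = -1  (since 43 mod 8 = 3)
  (1/43) = 1
Product of signs = -1
(819/991) = -1

-1


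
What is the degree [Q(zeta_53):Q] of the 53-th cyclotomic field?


The degree equals Euler's totient phi(53).
53 = 53
phi(53) = 52

52


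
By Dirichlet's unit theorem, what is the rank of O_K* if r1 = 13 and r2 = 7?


By Dirichlet's unit theorem:
rank = r1 + r2 - 1
= 13 + 7 - 1
= 19

19


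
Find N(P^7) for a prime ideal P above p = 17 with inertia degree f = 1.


N(P^a) = p^(a*f)
= 17^(7*1)
= 17^7
= 410338673

410338673


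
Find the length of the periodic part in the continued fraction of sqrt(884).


Run the CF algorithm for sqrt(884).
a_0 = floor(sqrt(884)) = 29; set m_0=0, q_0=1.
Recurrence: m' = q*a - m,  q' = (d - m'^2)/q,  a' = floor((a_0 + m')/q').
  step 1: m=29, q=43, a=1
  step 2: m=14, q=16, a=2
  step 3: m=18, q=35, a=1
  step 4: m=17, q=17, a=2
  step 5: m=17, q=35, a=1
  step 6: m=18, q=16, a=2
  step 7: m=14, q=43, a=1
  step 8: m=29, q=1, a=58
a_8 = 2*a_0 = 58, so the period closes here.
sqrt(884) = [29; 1, 2, 1, 2, 1, 2, 1, 58]
Period length = 8

8


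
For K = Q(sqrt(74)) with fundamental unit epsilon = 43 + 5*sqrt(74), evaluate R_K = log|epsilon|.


epsilon = 43 + 5*sqrt(74)
= 86.0116
R = ln(86.0116)
= 4.4545

4.4545


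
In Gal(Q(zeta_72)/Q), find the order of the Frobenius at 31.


The Frobenius at p in Gal(Q(zeta_n)/Q) = (Z/nZ)* is the class of p, so its order is ord_72(31), the smallest k >= 1 with 31^k = 1 mod 72.
n = 72 = 2^3 * 3^2, phi(72) = 24; the order divides phi(n).
Divisors of 24: 1, 2, 3, 4, 6, 8, 12, 24
Repeated squaring mod 72: 31^1 = 31, 31^2 = 25, 31^4 = 49, 31^8 = 25, 31^16 = 49
Test divisors in increasing order:
  k=1: 31^1 = 31 mod 72
  k=2: 31^2 = 25 mod 72
  k=3: 31^3 = 25 * 31 = 55 mod 72
  k=4: 31^4 = 49 mod 72
  k=6: 31^6 = 49 * 25 = 1 mod 72  <- first divisor giving 1
Order = 6

6


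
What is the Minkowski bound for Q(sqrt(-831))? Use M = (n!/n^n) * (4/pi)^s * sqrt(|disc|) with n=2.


d = -831, d mod 4 = 1, so disc(K) = d = -831; |disc(K)| = 831
Imaginary quadratic field, so n = 2, s = r2 = 1, r1 = 0
M = (n!/n^n) * (4/pi)^s * sqrt(|disc(K)|) = (2!/2^2) * (4/pi)^1 * sqrt(831)
= 0.5 * 1.273240 * 28.827071
= 18.3519

18.3519


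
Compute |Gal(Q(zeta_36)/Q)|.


|Gal(Q(zeta_36)/Q)| = phi(36)
= 12

12


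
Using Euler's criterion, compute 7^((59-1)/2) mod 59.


p = 59 is prime and the exponent is (p-1)/2 = 29, so by Euler's criterion 7^29 = (7/59) = +1 or -1 mod 59.
Compute by square-and-multiply:
  29 = 16 + 8 + 4 + 1 (binary 11101)
  Repeated squaring mod 59: 7^1 = 7, 7^2 = 49, 7^4 = 41, 7^8 = 29, 7^16 = 15
  7^29 = 7^16 * 7^8 * 7^4 * 7^1 = 15 * 29 * 41 * 7 mod 59
    15 * 29 = 435 = 22 mod 59
    22 * 41 = 902 = 17 mod 59
    17 * 7 = 119 = 1 mod 59
  7^29 = 1 mod 59
Result 1: 7 is a quadratic residue mod 59.
7^29 mod 59 = 1

1


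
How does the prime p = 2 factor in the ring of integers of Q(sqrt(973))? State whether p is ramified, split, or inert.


K = Q(sqrt(973)). Since d mod 4 = 1, disc(K) = 973.
Check p | disc: 973 mod 2 = 1.
p=2 does not divide disc (d is 1 mod 4). 2 splits iff d = 1 mod 8.
d mod 8 = 5, so (d/2) = -1.
(d/p) = -1, so p is inert: (p) stays prime with e=1, f=2, g=1.
Therefore p is inert.

inert


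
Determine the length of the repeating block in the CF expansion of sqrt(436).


Run the CF algorithm for sqrt(436).
a_0 = floor(sqrt(436)) = 20; set m_0=0, q_0=1.
Recurrence: m' = q*a - m,  q' = (d - m'^2)/q,  a' = floor((a_0 + m')/q').
  step 1: m=20, q=36, a=1
  step 2: m=16, q=5, a=7
  step 3: m=19, q=15, a=2
  step 4: m=11, q=21, a=1
  step 5: m=10, q=16, a=1
  step 6: m=6, q=25, a=1
  step 7: m=19, q=3, a=13
  step 8: m=20, q=12, a=3
  step 9: m=16, q=15, a=2
  step 10: m=14, q=16, a=2
  step 11: m=18, q=7, a=5
  step 12: m=17, q=21, a=1
  step 13: m=4, q=20, a=1
  step 14: m=16, q=9, a=4
  step 15: m=20, q=4, a=10
  step 16: m=20, q=9, a=4
  step 17: m=16, q=20, a=1
  step 18: m=4, q=21, a=1
  step 19: m=17, q=7, a=5
  step 20: m=18, q=16, a=2
  step 21: m=14, q=15, a=2
  step 22: m=16, q=12, a=3
  step 23: m=20, q=3, a=13
  step 24: m=19, q=25, a=1
  step 25: m=6, q=16, a=1
  step 26: m=10, q=21, a=1
  step 27: m=11, q=15, a=2
  step 28: m=19, q=5, a=7
  step 29: m=16, q=36, a=1
  step 30: m=20, q=1, a=40
a_30 = 2*a_0 = 40, so the period closes here.
sqrt(436) = [20; 1, 7, 2, 1, 1, 1, 13, 3, 2, 2, 5, 1, 1, 4, 10, 4, 1, 1, 5, 2, 2, 3, 13, 1, 1, 1, 2, 7, 1, 40]
Period length = 30

30


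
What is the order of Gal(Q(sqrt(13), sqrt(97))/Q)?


The 2 square roots of distinct primes are multiplicatively independent over Q,
so [K:Q] = 2^2 and Gal(K/Q) is isomorphic to (Z/2Z)^2.
|Gal| = 2^2 = 4

4


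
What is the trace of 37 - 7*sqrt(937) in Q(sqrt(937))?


Tr(a + b*sqrt(d)) = (a + b*sqrt(d)) + (a - b*sqrt(d)) = 2a
= 2 * (37)
= 74

74


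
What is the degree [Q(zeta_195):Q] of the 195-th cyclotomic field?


The degree equals Euler's totient phi(195).
195 = 3 * 5 * 13
phi(195) = 96

96


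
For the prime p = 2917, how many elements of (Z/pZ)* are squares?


For prime p, the number of non-zero quadratic residues is (p-1)/2.
= (2917-1)/2
= 1458

1458


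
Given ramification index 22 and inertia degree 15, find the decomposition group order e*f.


|D_P| = e * f
= 22 * 15
= 330

330


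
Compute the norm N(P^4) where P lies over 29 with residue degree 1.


N(P^a) = p^(a*f)
= 29^(4*1)
= 29^4
= 707281

707281


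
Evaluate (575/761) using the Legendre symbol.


p = 761 is prime, so compute (575/761) with the reciprocity algorithm (Jacobi-symbol steps: pull out 2s via (2/n), flip via reciprocity, reduce):
  reciprocity: (575/761) -> +(761/575)
  reduce: (186/575)
  pull out 2: (2/575) = +1  (since 575 mod 8 = 7)
  reciprocity: (93/575) -> +(575/93)
  reduce: (17/93)
  reciprocity: (17/93) -> +(93/17)
  reduce: (8/17)
  pull out 2: (2/17) = +1  (since 17 mod 8 = 1)
  pull out 2: (2/17) = +1  (since 17 mod 8 = 1)
  pull out 2: (2/17) = +1  (since 17 mod 8 = 1)
  (1/17) = 1
Product of signs = 1
(575/761) = 1

1


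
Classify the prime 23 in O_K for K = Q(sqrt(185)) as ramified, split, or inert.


K = Q(sqrt(185)). Since d mod 4 = 1, disc(K) = 185.
Check p | disc: 185 mod 23 = 1.
p does not divide disc. Compute Legendre symbol (d/p):
1^((23-1)/2) mod 23 = 1
(d/p) = 1, so p splits: (p) = P*P' with e=1, f=1, g=2.
Therefore p is split.

split


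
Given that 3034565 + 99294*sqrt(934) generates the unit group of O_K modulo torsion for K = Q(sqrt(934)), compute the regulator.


epsilon = 3034565 + 99294*sqrt(934)
= 6.0691e+06
R = ln(6.0691e+06)
= 15.6187

15.6187


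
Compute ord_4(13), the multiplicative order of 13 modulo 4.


We want ord_4(13), the smallest k >= 1 with 13^k = 1 mod 4.
n = 4 = 2^2, phi(4) = 2; the order divides phi(n).
Divisors of 2: 1, 2
Repeated squaring mod 4: 13^1 = 1, 13^2 = 1
Test divisors in increasing order:
  k=1: 13^1 = 1 mod 4  <- first divisor giving 1
Order = 1

1


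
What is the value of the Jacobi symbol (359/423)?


Compute (359/423) via quadratic reciprocity:
  reciprocity: (359/423) -> -(423/359)
  reduce: (64/359)
  pull out 2: (2/359) = +1  (since 359 mod 8 = 7)
  pull out 2: (2/359) = +1  (since 359 mod 8 = 7)
  pull out 2: (2/359) = +1  (since 359 mod 8 = 7)
  pull out 2: (2/359) = +1  (since 359 mod 8 = 7)
  pull out 2: (2/359) = +1  (since 359 mod 8 = 7)
  pull out 2: (2/359) = +1  (since 359 mod 8 = 7)
  (1/359) = 1
Product of signs = -1

-1


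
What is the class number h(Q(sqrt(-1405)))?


K = Q(sqrt(-1405)). d mod 4 = 3, so D = disc(K) = 4d = -5620
h(K) equals the number of primitive reduced positive-definite forms (a, b, c) = a*x^2 + b*x*y + c*y^2 with b^2 - 4ac = D,
where reduced means |b| <= a <= c, with b >= 0 whenever |b| = a or a = c, and primitive means gcd(a, b, c) = 1.
Reduced forces 3a^2 <= |D| = 5620, so 1 <= a <= 43; b must have the parity of D, and c = (b^2 - D)/(4a) must be an integer >= a.
Enumerate a = 1..43, b in [-a, a]:
  a=1: (1, 0, 1405)  [1]
  a=2: (2, 2, 703)  [1]
  a=3..4: none
  a=5: (5, 0, 281)  [1]
  a=6: none
  a=7: (7, -6, 202), (7, 6, 202)  [2]
  a=8..9: none
  a=10: (10, 10, 143)  [1]
  a=11: (11, -10, 130), (11, 10, 130)  [2]
  a=12: none
  a=13: (13, -10, 110), (13, 10, 110)  [2]
  a=14: (14, -6, 101), (14, 6, 101)  [2]
  a=15..18: none
  a=19: (19, -2, 74), (19, 2, 74)  [2]
  a=20..21: none
  a=22: (22, -10, 65), (22, 10, 65)  [2]
  a=23..25: none
  a=26: (26, -10, 55), (26, 10, 55)  [2]
  a=27..28: none
  a=29: (29, -8, 49), (29, 8, 49)  [2]
  a=30..34: none
  a=35: (35, -20, 43), (35, 20, 43)  [2]
  a=36: none
  a=37: (37, -2, 38), (37, 2, 38)  [2]
  a=38..43: none
Total reduced forms: 1 + 1 + 1 + 2 + 1 + 2 + 2 + 2 + 2 + 2 + 2 + 2 + 2 + 2 = 24
h = 24

24


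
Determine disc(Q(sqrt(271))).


For K = Q(sqrt(d)) with d squarefree: disc(K) = d if d = 1 mod 4, and disc(K) = 4d if d = 2 or 3 mod 4.
Here d = 271, and d mod 4 = 3.
d = 3 mod 4, not 1 (O_K = Z[sqrt(d)]), so disc(K) = 4d = 4 * (271) = 1084

1084


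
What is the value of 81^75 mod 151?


p = 151 is prime and the exponent is (p-1)/2 = 75, so by Euler's criterion 81^75 = (81/151) = +1 or -1 mod 151.
Compute by square-and-multiply:
  75 = 64 + 8 + 2 + 1 (binary 1001011)
  Repeated squaring mod 151: 81^1 = 81, 81^2 = 68, 81^4 = 94, 81^8 = 78, 81^16 = 44, 81^32 = 124, 81^64 = 125
  81^75 = 81^64 * 81^8 * 81^2 * 81^1 = 125 * 78 * 68 * 81 mod 151
    125 * 78 = 9750 = 86 mod 151
    86 * 68 = 5848 = 110 mod 151
    110 * 81 = 8910 = 1 mod 151
  81^75 = 1 mod 151
Result 1: 81 is a quadratic residue mod 151.
81^75 mod 151 = 1

1


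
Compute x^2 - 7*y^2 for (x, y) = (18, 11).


x^2 - d*y^2
= 18^2 - 7*11^2
= 324 - 847
= -523

-523


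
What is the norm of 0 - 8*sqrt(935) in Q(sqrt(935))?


N(a + b*sqrt(d)) = a^2 - d*b^2
= (0)^2 - (935)*(-8)^2
= 0 - 59840
= -59840

-59840


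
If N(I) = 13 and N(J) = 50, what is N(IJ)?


N(IJ) = N(I) * N(J)
= 13 * 50
= 650

650


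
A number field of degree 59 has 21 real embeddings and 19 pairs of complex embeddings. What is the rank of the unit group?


By Dirichlet's unit theorem:
rank = r1 + r2 - 1
= 21 + 19 - 1
= 39

39


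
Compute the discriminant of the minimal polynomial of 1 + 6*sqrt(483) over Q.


The element 1 + 6*sqrt(483) has minimal polynomial:
x^2 - 2*x - 17387
Discriminant = (-2)^2 - 4*(-17387)
= 4 + 69548
= 69552

69552


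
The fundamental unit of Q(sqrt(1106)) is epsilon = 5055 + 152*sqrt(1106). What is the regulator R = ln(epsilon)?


epsilon = 5055 + 152*sqrt(1106)
= 10109.9999
R = ln(10109.9999)
= 9.2213

9.2213


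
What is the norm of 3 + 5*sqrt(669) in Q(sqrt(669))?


N(a + b*sqrt(d)) = a^2 - d*b^2
= (3)^2 - (669)*(5)^2
= 9 - 16725
= -16716

-16716


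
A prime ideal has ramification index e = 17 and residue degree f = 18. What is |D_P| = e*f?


|D_P| = e * f
= 17 * 18
= 306

306


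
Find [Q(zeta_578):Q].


The degree equals Euler's totient phi(578).
578 = 2 * 17^2
phi(578) = 272

272


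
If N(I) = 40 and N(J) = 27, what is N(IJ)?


N(IJ) = N(I) * N(J)
= 40 * 27
= 1080

1080


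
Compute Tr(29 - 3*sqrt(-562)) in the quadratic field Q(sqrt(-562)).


Tr(a + b*sqrt(d)) = (a + b*sqrt(d)) + (a - b*sqrt(d)) = 2a
= 2 * (29)
= 58

58


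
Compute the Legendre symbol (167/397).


p = 397 is prime, so compute (167/397) with the reciprocity algorithm (Jacobi-symbol steps: pull out 2s via (2/n), flip via reciprocity, reduce):
  reciprocity: (167/397) -> +(397/167)
  reduce: (63/167)
  reciprocity: (63/167) -> -(167/63)
  reduce: (41/63)
  reciprocity: (41/63) -> +(63/41)
  reduce: (22/41)
  pull out 2: (2/41) = +1  (since 41 mod 8 = 1)
  reciprocity: (11/41) -> +(41/11)
  reduce: (8/11)
  pull out 2: (2/11) = -1  (since 11 mod 8 = 3)
  pull out 2: (2/11) = -1  (since 11 mod 8 = 3)
  pull out 2: (2/11) = -1  (since 11 mod 8 = 3)
  (1/11) = 1
Product of signs = 1
(167/397) = 1

1


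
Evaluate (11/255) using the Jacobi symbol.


Compute (11/255) via quadratic reciprocity:
  reciprocity: (11/255) -> -(255/11)
  reduce: (2/11)
  pull out 2: (2/11) = -1  (since 11 mod 8 = 3)
  (1/11) = 1
Product of signs = 1

1


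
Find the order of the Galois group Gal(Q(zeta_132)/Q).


|Gal(Q(zeta_132)/Q)| = phi(132)
= 40

40


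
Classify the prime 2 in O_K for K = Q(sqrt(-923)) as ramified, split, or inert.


K = Q(sqrt(-923)). Since d mod 4 = 1, disc(K) = -923.
Check p | disc: -923 mod 2 = 1.
p=2 does not divide disc (d is 1 mod 4). 2 splits iff d = 1 mod 8.
d mod 8 = 5, so (d/2) = -1.
(d/p) = -1, so p is inert: (p) stays prime with e=1, f=2, g=1.
Therefore p is inert.

inert


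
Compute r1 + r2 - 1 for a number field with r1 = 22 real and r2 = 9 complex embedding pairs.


By Dirichlet's unit theorem:
rank = r1 + r2 - 1
= 22 + 9 - 1
= 30

30


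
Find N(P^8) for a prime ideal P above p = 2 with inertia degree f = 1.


N(P^a) = p^(a*f)
= 2^(8*1)
= 2^8
= 256

256


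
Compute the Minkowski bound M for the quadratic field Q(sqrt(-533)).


d = -533, d mod 4 = 3, so disc(K) = 4d = -2132; |disc(K)| = 2132
Imaginary quadratic field, so n = 2, s = r2 = 1, r1 = 0
M = (n!/n^n) * (4/pi)^s * sqrt(|disc(K)|) = (2!/2^2) * (4/pi)^1 * sqrt(2132)
= 0.5 * 1.273240 * 46.173586
= 29.3950

29.3950


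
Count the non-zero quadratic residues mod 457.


For prime p, the number of non-zero quadratic residues is (p-1)/2.
= (457-1)/2
= 228

228


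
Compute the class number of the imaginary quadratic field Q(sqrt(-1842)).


K = Q(sqrt(-1842)). d mod 4 = 2, so D = disc(K) = 4d = -7368
h(K) equals the number of primitive reduced positive-definite forms (a, b, c) = a*x^2 + b*x*y + c*y^2 with b^2 - 4ac = D,
where reduced means |b| <= a <= c, with b >= 0 whenever |b| = a or a = c, and primitive means gcd(a, b, c) = 1.
Reduced forces 3a^2 <= |D| = 7368, so 1 <= a <= 49; b must have the parity of D, and c = (b^2 - D)/(4a) must be an integer >= a.
Enumerate a = 1..49, b in [-a, a]:
  a=1: (1, 0, 1842)  [1]
  a=2: (2, 0, 921)  [1]
  a=3: (3, 0, 614)  [1]
  a=4..5: none
  a=6: (6, 0, 307)  [1]
  a=7..12: none
  a=13: (13, -4, 142), (13, 4, 142)  [2]
  a=14..18: none
  a=19: (19, -2, 97), (19, 2, 97)  [2]
  a=20..25: none
  a=26: (26, -4, 71), (26, 4, 71)  [2]
  a=27..30: none
  a=31: (31, -14, 61), (31, 14, 61)  [2]
  a=32..37: none
  a=38: (38, -36, 57), (38, 36, 57)  [2]
  a=39: (39, -30, 53), (39, 30, 53)  [2]
  a=40..49: none
Total reduced forms: 1 + 1 + 1 + 1 + 2 + 2 + 2 + 2 + 2 + 2 = 16
h = 16

16
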